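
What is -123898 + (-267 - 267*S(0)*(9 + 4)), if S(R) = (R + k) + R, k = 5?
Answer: -141520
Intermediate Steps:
S(R) = 5 + 2*R (S(R) = (R + 5) + R = (5 + R) + R = 5 + 2*R)
-123898 + (-267 - 267*S(0)*(9 + 4)) = -123898 + (-267 - 267*(5 + 2*0)*(9 + 4)) = -123898 + (-267 - 267*(5 + 0)*13) = -123898 + (-267 - 1335*13) = -123898 + (-267 - 267*65) = -123898 + (-267 - 17355) = -123898 - 17622 = -141520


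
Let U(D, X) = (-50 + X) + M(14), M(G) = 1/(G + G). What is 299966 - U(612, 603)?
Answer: 8383563/28 ≈ 2.9941e+5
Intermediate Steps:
M(G) = 1/(2*G)
U(D, X) = -1399/28 + X (U(D, X) = (-50 + X) + (½)/14 = (-50 + X) + (½)*(1/14) = (-50 + X) + 1/28 = -1399/28 + X)
299966 - U(612, 603) = 299966 - (-1399/28 + 603) = 299966 - 1*15485/28 = 299966 - 15485/28 = 8383563/28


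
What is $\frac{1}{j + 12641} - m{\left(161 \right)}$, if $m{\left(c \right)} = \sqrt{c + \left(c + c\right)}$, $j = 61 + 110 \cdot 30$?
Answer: $\frac{1}{16002} - \sqrt{483} \approx -21.977$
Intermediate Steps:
$j = 3361$ ($j = 61 + 3300 = 3361$)
$m{\left(c \right)} = \sqrt{3} \sqrt{c}$ ($m{\left(c \right)} = \sqrt{c + 2 c} = \sqrt{3 c} = \sqrt{3} \sqrt{c}$)
$\frac{1}{j + 12641} - m{\left(161 \right)} = \frac{1}{3361 + 12641} - \sqrt{3} \sqrt{161} = \frac{1}{16002} - \sqrt{483}$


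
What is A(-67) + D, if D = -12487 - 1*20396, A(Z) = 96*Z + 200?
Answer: -39115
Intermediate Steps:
A(Z) = 200 + 96*Z
D = -32883 (D = -12487 - 20396 = -32883)
A(-67) + D = (200 + 96*(-67)) - 32883 = (200 - 6432) - 32883 = -6232 - 32883 = -39115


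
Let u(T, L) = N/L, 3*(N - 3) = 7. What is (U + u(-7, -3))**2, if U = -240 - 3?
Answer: 4853209/81 ≈ 59916.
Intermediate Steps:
N = 16/3 (N = 3 + (1/3)*7 = 3 + 7/3 = 16/3 ≈ 5.3333)
u(T, L) = 16/(3*L)
U = -243
(U + u(-7, -3))**2 = (-243 + (16/3)/(-3))**2 = (-243 + (16/3)*(-1/3))**2 = (-243 - 16/9)**2 = (-2203/9)**2 = 4853209/81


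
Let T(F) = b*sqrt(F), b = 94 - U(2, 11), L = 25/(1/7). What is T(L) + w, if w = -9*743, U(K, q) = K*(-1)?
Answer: -6687 + 480*sqrt(7) ≈ -5417.0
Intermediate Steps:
U(K, q) = -K
L = 175 (L = 25/(1/7) = 25*7 = 175)
w = -6687
b = 96 (b = 94 - (-1)*2 = 94 - 1*(-2) = 94 + 2 = 96)
T(F) = 96*sqrt(F)
T(L) + w = 96*sqrt(175) - 6687 = 96*(5*sqrt(7)) - 6687 = 480*sqrt(7) - 6687 = -6687 + 480*sqrt(7)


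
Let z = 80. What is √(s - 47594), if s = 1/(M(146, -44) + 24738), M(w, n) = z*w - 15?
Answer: I*√63070541161543/36403 ≈ 218.16*I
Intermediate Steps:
M(w, n) = -15 + 80*w (M(w, n) = 80*w - 15 = -15 + 80*w)
s = 1/36403 (s = 1/((-15 + 80*146) + 24738) = 1/((-15 + 11680) + 24738) = 1/(11665 + 24738) = 1/36403 ≈ 2.7470e-5)
√(s - 47594) = √(1/36403 - 47594) = √(-1732564381/36403) = I*√63070541161543/36403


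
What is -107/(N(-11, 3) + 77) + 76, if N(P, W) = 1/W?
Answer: 17311/232 ≈ 74.616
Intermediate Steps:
-107/(N(-11, 3) + 77) + 76 = -107/(1/3 + 77) + 76 = -107/(⅓ + 77) + 76 = -107/(232/3) + 76 = (3/232)*(-107) + 76 = -321/232 + 76 = 17311/232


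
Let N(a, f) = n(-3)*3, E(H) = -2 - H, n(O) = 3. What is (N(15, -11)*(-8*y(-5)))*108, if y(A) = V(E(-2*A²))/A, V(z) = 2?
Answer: 15552/5 ≈ 3110.4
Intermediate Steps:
y(A) = 2/A
N(a, f) = 9 (N(a, f) = 3*3 = 9)
(N(15, -11)*(-8*y(-5)))*108 = (9*(-16/(-5)))*108 = (9*(-16*(-1)/5))*108 = (9*(-8*(-⅖)))*108 = (9*(16/5))*108 = (144/5)*108 = 15552/5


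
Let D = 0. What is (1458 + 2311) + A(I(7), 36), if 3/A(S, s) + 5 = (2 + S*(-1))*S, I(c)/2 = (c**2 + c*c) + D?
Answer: 143331298/38029 ≈ 3769.0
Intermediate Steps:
I(c) = 4*c**2 (I(c) = 2*((c**2 + c*c) + 0) = 2*((c**2 + c**2) + 0) = 2*(2*c**2 + 0) = 2*(2*c**2) = 4*c**2)
A(S, s) = 3/(-5 + S*(2 - S)) (A(S, s) = 3/(-5 + (2 + S*(-1))*S) = 3/(-5 + (2 - S)*S) = 3/(-5 + S*(2 - S)))
(1458 + 2311) + A(I(7), 36) = (1458 + 2311) - 3/(5 + (4*7**2)**2 - 8*7**2) = 3769 - 3/(5 + (4*49)**2 - 8*49) = 3769 - 3/(5 + 196**2 - 2*196) = 3769 - 3/(5 + 38416 - 392) = 3769 - 3/38029 = 143331298/38029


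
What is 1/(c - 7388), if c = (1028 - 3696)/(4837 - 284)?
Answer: -157/1160008 ≈ -0.00013534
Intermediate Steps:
c = -92/157 (c = -2668/4553 = -2668*1/4553 = -92/157 ≈ -0.58599)
1/(c - 7388) = 1/(-92/157 - 7388) = 1/(-1160008/157) = -157/1160008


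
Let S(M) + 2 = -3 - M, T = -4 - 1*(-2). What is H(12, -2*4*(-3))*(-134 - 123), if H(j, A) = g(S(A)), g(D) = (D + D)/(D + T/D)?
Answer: -432274/839 ≈ -515.23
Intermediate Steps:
T = -2 (T = -4 + 2 = -2)
S(M) = -5 - M (S(M) = -2 + (-3 - M) = -5 - M)
g(D) = 2*D/(D - 2/D) (g(D) = (D + D)/(D - 2/D) = (2*D)/(D - 2/D) = 2*D/(D - 2/D))
H(j, A) = 2*(-5 - A)²/(-2 + (-5 - A)²)
H(12, -2*4*(-3))*(-134 - 123) = (2*(5 - 2*4*(-3))²/(-2 + (5 - 2*4*(-3))²))*(-134 - 123) = (2*(5 - 8*(-3))²/(-2 + (5 - 8*(-3))²))*(-257) = (2*(5 + 24)²/(-2 + (5 + 24)²))*(-257) = (2*29²/(-2 + 29²))*(-257) = (2*841/(-2 + 841))*(-257) = (2*841/839)*(-257) = (2*(1/839)*841)*(-257) = (1682/839)*(-257) = -432274/839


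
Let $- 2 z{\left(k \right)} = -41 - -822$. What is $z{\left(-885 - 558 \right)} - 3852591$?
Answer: $- \frac{7705963}{2} \approx -3.853 \cdot 10^{6}$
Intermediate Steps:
$z{\left(k \right)} = - \frac{781}{2}$ ($z{\left(k \right)} = - \frac{-41 - -822}{2} = - \frac{-41 + 822}{2} = \left(- \frac{1}{2}\right) 781 = - \frac{781}{2}$)
$z{\left(-885 - 558 \right)} - 3852591 = - \frac{781}{2} - 3852591 = - \frac{7705963}{2}$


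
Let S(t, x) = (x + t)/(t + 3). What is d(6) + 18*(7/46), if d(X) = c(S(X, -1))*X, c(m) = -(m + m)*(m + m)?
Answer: -2899/621 ≈ -4.6683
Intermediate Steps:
S(t, x) = (t + x)/(3 + t)
c(m) = -4*m² (c(m) = -2*m*2*m = -4*m²)
d(X) = -4*X*(-1 + X)²/(3 + X)² (d(X) = (-4*(X - 1)²/(3 + X)²)*X = (-4*(-1 + X)²/(3 + X)²)*X = -4*X*(-1 + X)²/(3 + X)²)
d(6) + 18*(7/46) = -4*6*(-1 + 6)²/(3 + 6)² + 18*(7/46) = -4*6*5²/9² + 18*(7*(1/46)) = -4*6*25*1/81 + 18*(7/46) = -200/27 + 63/23 = -2899/621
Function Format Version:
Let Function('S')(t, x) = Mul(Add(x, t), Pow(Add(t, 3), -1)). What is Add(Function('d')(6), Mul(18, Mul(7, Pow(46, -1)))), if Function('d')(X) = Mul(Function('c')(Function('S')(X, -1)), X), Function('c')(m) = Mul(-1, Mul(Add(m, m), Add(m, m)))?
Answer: Rational(-2899, 621) ≈ -4.6683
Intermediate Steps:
Function('S')(t, x) = Mul(Pow(Add(3, t), -1), Add(t, x)) (Function('S')(t, x) = Mul(Add(t, x), Pow(Add(3, t), -1)) = Mul(Pow(Add(3, t), -1), Add(t, x)))
Function('c')(m) = Mul(-4, Pow(m, 2)) (Function('c')(m) = Mul(-1, Mul(Mul(2, m), Mul(2, m))) = Mul(-1, Mul(4, Pow(m, 2))) = Mul(-4, Pow(m, 2)))
Function('d')(X) = Mul(-4, X, Pow(Add(-1, X), 2), Pow(Add(3, X), -2)) (Function('d')(X) = Mul(Mul(-4, Pow(Mul(Pow(Add(3, X), -1), Add(X, -1)), 2)), X) = Mul(Mul(-4, Pow(Mul(Pow(Add(3, X), -1), Add(-1, X)), 2)), X) = Mul(Mul(-4, Mul(Pow(Add(-1, X), 2), Pow(Add(3, X), -2))), X) = Mul(Mul(-4, Pow(Add(-1, X), 2), Pow(Add(3, X), -2)), X) = Mul(-4, X, Pow(Add(-1, X), 2), Pow(Add(3, X), -2)))
Add(Function('d')(6), Mul(18, Mul(7, Pow(46, -1)))) = Add(Mul(-4, 6, Pow(Add(-1, 6), 2), Pow(Add(3, 6), -2)), Mul(18, Mul(7, Pow(46, -1)))) = Add(Mul(-4, 6, Pow(5, 2), Pow(9, -2)), Mul(18, Mul(7, Rational(1, 46)))) = Add(Mul(-4, 6, 25, Rational(1, 81)), Mul(18, Rational(7, 46))) = Add(Rational(-200, 27), Rational(63, 23)) = Rational(-2899, 621)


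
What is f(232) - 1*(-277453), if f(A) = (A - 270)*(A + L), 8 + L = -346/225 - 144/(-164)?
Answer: 2481211993/9225 ≈ 2.6897e+5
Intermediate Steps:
L = -79886/9225 (L = -8 + (-346/225 - 144/(-164)) = -8 + (-346*1/225 - 144*(-1/164)) = -8 + (-346/225 + 36/41) = -8 - 6086/9225 = -79886/9225 ≈ -8.6597)
f(A) = (-270 + A)*(-79886/9225 + A) (f(A) = (A - 270)*(A - 79886/9225) = (-270 + A)*(-79886/9225 + A))
f(232) - 1*(-277453) = (479316/205 + 232**2 - 2570636/9225*232) - 1*(-277453) = (479316/205 + 53824 - 596387552/9225) + 277453 = -78291932/9225 + 277453 = 2481211993/9225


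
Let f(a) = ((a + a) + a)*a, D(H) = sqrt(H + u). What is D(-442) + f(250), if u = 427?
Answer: 187500 + I*sqrt(15) ≈ 1.875e+5 + 3.873*I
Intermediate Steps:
D(H) = sqrt(427 + H) (D(H) = sqrt(H + 427) = sqrt(427 + H))
f(a) = 3*a**2 (f(a) = (2*a + a)*a = (3*a)*a = 3*a**2)
D(-442) + f(250) = sqrt(427 - 442) + 3*250**2 = sqrt(-15) + 3*62500 = I*sqrt(15) + 187500 = 187500 + I*sqrt(15)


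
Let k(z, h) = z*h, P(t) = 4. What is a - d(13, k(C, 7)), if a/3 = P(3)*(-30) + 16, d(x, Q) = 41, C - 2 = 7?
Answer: -353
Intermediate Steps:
C = 9 (C = 2 + 7 = 9)
k(z, h) = h*z
a = -312 (a = 3*(4*(-30) + 16) = 3*(-120 + 16) = 3*(-104) = -312)
a - d(13, k(C, 7)) = -312 - 1*41 = -312 - 41 = -353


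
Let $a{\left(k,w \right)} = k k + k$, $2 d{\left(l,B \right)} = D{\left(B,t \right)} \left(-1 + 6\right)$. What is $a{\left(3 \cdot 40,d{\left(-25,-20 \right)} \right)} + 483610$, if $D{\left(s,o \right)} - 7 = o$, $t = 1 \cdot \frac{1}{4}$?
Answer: $498130$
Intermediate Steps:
$t = \frac{1}{4}$ ($t = 1 \cdot \frac{1}{4} = \frac{1}{4} \approx 0.25$)
$D{\left(s,o \right)} = 7 + o$
$d{\left(l,B \right)} = \frac{145}{8}$ ($d{\left(l,B \right)} = \frac{\left(7 + \frac{1}{4}\right) \left(-1 + 6\right)}{2} = \frac{\frac{29}{4} \cdot 5}{2} = \frac{1}{2} \cdot \frac{145}{4} = \frac{145}{8}$)
$a{\left(k,w \right)} = k + k^{2}$ ($a{\left(k,w \right)} = k^{2} + k = k + k^{2}$)
$a{\left(3 \cdot 40,d{\left(-25,-20 \right)} \right)} + 483610 = 3 \cdot 40 \left(1 + 3 \cdot 40\right) + 483610 = 120 \left(1 + 120\right) + 483610 = 120 \cdot 121 + 483610 = 14520 + 483610 = 498130$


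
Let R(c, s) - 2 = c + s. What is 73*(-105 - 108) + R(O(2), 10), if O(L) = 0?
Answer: -15537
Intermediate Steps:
R(c, s) = 2 + c + s (R(c, s) = 2 + (c + s) = 2 + c + s)
73*(-105 - 108) + R(O(2), 10) = 73*(-105 - 108) + (2 + 0 + 10) = 73*(-213) + 12 = -15549 + 12 = -15537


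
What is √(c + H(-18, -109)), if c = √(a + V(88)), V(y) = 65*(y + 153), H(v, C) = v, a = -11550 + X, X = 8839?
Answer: √(-18 + √12954) ≈ 9.7885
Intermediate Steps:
a = -2711 (a = -11550 + 8839 = -2711)
V(y) = 9945 + 65*y (V(y) = 65*(153 + y) = 9945 + 65*y)
c = √12954 (c = √(-2711 + (9945 + 65*88)) = √(-2711 + (9945 + 5720)) = √(-2711 + 15665) = √12954 ≈ 113.82)
√(c + H(-18, -109)) = √(√12954 - 18) = √(-18 + √12954)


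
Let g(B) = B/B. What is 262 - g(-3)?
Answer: 261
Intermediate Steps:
g(B) = 1
262 - g(-3) = 262 - 1*1 = 262 - 1 = 261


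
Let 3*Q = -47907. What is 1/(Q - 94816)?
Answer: -1/110785 ≈ -9.0265e-6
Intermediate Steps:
Q = -15969 (Q = (1/3)*(-47907) = -15969)
1/(Q - 94816) = 1/(-15969 - 94816) = 1/(-110785) = -1/110785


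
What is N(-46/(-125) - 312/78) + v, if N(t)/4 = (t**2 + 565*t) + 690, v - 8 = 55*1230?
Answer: 972850714/15625 ≈ 62262.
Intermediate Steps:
v = 67658 (v = 8 + 55*1230 = 8 + 67650 = 67658)
N(t) = 2760 + 4*t**2 + 2260*t (N(t) = 4*((t**2 + 565*t) + 690) = 4*(690 + t**2 + 565*t) = 2760 + 4*t**2 + 2260*t)
N(-46/(-125) - 312/78) + v = (2760 + 4*(-46/(-125) - 312/78)**2 + 2260*(-46/(-125) - 312/78)) + 67658 = (2760 + 4*(-46*(-1/125) - 312*1/78)**2 + 2260*(-46*(-1/125) - 312*1/78)) + 67658 = (2760 + 4*(46/125 - 4)**2 + 2260*(46/125 - 4)) + 67658 = (2760 + 4*(-454/125)**2 + 2260*(-454/125)) + 67658 = (2760 + 4*(206116/15625) - 205208/25) + 67658 = (2760 + 824464/15625 - 205208/25) + 67658 = -84305536/15625 + 67658 = 972850714/15625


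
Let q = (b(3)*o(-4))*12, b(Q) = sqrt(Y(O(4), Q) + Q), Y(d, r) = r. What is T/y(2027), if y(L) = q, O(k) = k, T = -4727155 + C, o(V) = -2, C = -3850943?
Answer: 476561*sqrt(6)/8 ≈ 1.4592e+5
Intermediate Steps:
T = -8578098 (T = -4727155 - 3850943 = -8578098)
b(Q) = sqrt(2)*sqrt(Q) (b(Q) = sqrt(Q + Q) = sqrt(2*Q) = sqrt(2)*sqrt(Q))
q = -24*sqrt(6) (q = ((sqrt(2)*sqrt(3))*(-2))*12 = (sqrt(6)*(-2))*12 = -2*sqrt(6)*12 = -24*sqrt(6) ≈ -58.788)
y(L) = -24*sqrt(6)
T/y(2027) = -8578098*(-sqrt(6)/144) = -(-476561)*sqrt(6)/8 = 476561*sqrt(6)/8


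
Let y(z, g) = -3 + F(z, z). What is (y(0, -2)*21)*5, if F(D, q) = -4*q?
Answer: -315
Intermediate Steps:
y(z, g) = -3 - 4*z
(y(0, -2)*21)*5 = ((-3 - 4*0)*21)*5 = ((-3 + 0)*21)*5 = -3*21*5 = -63*5 = -315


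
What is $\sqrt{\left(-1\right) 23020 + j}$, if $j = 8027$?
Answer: $i \sqrt{14993} \approx 122.45 i$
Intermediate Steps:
$\sqrt{\left(-1\right) 23020 + j} = \sqrt{\left(-1\right) 23020 + 8027} = \sqrt{-23020 + 8027} = \sqrt{-14993} = i \sqrt{14993}$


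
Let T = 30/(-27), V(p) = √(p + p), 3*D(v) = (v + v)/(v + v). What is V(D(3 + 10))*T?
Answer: -10*√6/27 ≈ -0.90722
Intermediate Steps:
D(v) = ⅓ (D(v) = ((v + v)/(v + v))/3 = ((2*v)/((2*v)))/3 = ((2*v)*(1/(2*v)))/3 = (⅓)*1 = ⅓)
V(p) = √2*√p (V(p) = √(2*p) = √2*√p)
T = -10/9 (T = 30*(-1/27) = -10/9 ≈ -1.1111)
V(D(3 + 10))*T = (√2*√(⅓))*(-10/9) = (√2*(√3/3))*(-10/9) = (√6/3)*(-10/9) = -10*√6/27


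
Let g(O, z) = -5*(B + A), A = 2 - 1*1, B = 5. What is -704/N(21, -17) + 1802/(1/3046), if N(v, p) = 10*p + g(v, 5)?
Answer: 137222388/25 ≈ 5.4889e+6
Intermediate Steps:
A = 1 (A = 2 - 1 = 1)
g(O, z) = -30 (g(O, z) = -5*(5 + 1) = -5*6 = -30)
N(v, p) = -30 + 10*p (N(v, p) = 10*p - 30 = -30 + 10*p)
-704/N(21, -17) + 1802/(1/3046) = -704/(-30 + 10*(-17)) + 1802/(1/3046) = -704/(-30 - 170) + 1802/(1/3046) = -704/(-200) + 1802*3046 = -704*(-1/200) + 5488892 = 88/25 + 5488892 = 137222388/25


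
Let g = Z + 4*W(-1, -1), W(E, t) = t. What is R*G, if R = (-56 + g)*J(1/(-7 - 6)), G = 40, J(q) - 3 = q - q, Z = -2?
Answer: -7440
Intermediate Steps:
J(q) = 3 (J(q) = 3 + (q - q) = 3 + 0 = 3)
g = -6 (g = -2 + 4*(-1) = -2 - 4 = -6)
R = -186 (R = (-56 - 6)*3 = -62*3 = -186)
R*G = -186*40 = -7440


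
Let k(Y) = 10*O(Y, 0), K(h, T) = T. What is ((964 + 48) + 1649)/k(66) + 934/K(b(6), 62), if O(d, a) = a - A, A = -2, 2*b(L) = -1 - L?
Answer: 91831/620 ≈ 148.11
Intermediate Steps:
b(L) = -½ - L/2 (b(L) = (-1 - L)/2 = -½ - L/2)
O(d, a) = 2 + a (O(d, a) = a - 1*(-2) = a + 2 = 2 + a)
k(Y) = 20 (k(Y) = 10*(2 + 0) = 10*2 = 20)
((964 + 48) + 1649)/k(66) + 934/K(b(6), 62) = ((964 + 48) + 1649)/20 + 934/62 = (1012 + 1649)*(1/20) + 934*(1/62) = 2661*(1/20) + 467/31 = 2661/20 + 467/31 = 91831/620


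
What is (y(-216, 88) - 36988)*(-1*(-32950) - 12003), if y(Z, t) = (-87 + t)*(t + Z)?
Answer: -777468852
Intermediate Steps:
y(Z, t) = (-87 + t)*(Z + t)
(y(-216, 88) - 36988)*(-1*(-32950) - 12003) = ((88² - 87*(-216) - 87*88 - 216*88) - 36988)*(-1*(-32950) - 12003) = ((7744 + 18792 - 7656 - 19008) - 36988)*(32950 - 12003) = (-128 - 36988)*20947 = -37116*20947 = -777468852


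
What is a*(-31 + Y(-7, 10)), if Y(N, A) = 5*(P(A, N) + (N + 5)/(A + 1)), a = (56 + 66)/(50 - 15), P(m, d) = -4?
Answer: -69662/385 ≈ -180.94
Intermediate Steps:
a = 122/35 ≈ 3.4857
Y(N, A) = -20 + 5*(5 + N)/(1 + A) (Y(N, A) = 5*(-4 + (N + 5)/(A + 1)) = 5*(-4 + (5 + N)/(1 + A)) = -20 + 5*(5 + N)/(1 + A))
a*(-31 + Y(-7, 10)) = 122*(-31 + 5*(1 - 7 - 4*10)/(1 + 10))/35 = 122*(-31 + 5*(1 - 7 - 40)/11)/35 = 122*(-31 + 5*(1/11)*(-46))/35 = 122*(-31 - 230/11)/35 = (122/35)*(-571/11) = -69662/385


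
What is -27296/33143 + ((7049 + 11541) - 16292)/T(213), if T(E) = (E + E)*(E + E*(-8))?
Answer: -2902275625/3508551123 ≈ -0.82720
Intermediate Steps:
T(E) = -14*E² (T(E) = (2*E)*(E - 8*E) = (2*E)*(-7*E) = -14*E²)
-27296/33143 + ((7049 + 11541) - 16292)/T(213) = -27296/33143 + ((7049 + 11541) - 16292)/((-14*213²)) = -27296*1/33143 + (18590 - 16292)/((-14*45369)) = -27296/33143 + 2298/(-635166) = -27296/33143 + 2298*(-1/635166) = -27296/33143 - 383/105861 = -2902275625/3508551123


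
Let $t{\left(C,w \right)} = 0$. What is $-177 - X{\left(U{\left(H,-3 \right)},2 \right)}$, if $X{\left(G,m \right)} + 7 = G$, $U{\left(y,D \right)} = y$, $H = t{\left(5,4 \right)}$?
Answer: $-170$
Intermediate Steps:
$H = 0$
$X{\left(G,m \right)} = -7 + G$
$-177 - X{\left(U{\left(H,-3 \right)},2 \right)} = -177 - \left(-7 + 0\right) = -177 - -7 = -177 + 7 = -170$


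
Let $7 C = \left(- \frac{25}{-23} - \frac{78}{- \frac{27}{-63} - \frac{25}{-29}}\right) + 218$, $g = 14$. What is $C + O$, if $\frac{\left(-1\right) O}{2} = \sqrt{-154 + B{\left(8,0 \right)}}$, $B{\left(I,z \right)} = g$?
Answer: $\frac{478018}{21091} - 4 i \sqrt{35} \approx 22.665 - 23.664 i$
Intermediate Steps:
$B{\left(I,z \right)} = 14$
$C = \frac{478018}{21091}$ ($C = \frac{\left(- \frac{25}{-23} - \frac{78}{- \frac{27}{-63} - \frac{25}{-29}}\right) + 218}{7} = \frac{\left(\left(-25\right) \left(- \frac{1}{23}\right) - \frac{78}{\left(-27\right) \left(- \frac{1}{63}\right) - - \frac{25}{29}}\right) + 218}{7} = \frac{\left(\frac{25}{23} - \frac{78}{\frac{3}{7} + \frac{25}{29}}\right) + 218}{7} = \frac{\left(\frac{25}{23} - \frac{78}{\frac{262}{203}}\right) + 218}{7} = \frac{\left(\frac{25}{23} - \frac{7917}{131}\right) + 218}{7} = \frac{- \frac{178816}{3013} + 218}{7} = \frac{1}{7} \cdot \frac{478018}{3013} = \frac{478018}{21091} \approx 22.665$)
$O = - 4 i \sqrt{35}$ ($O = - 2 \sqrt{-154 + 14} = - 2 \sqrt{-140} = - 2 \cdot 2 i \sqrt{35} = - 4 i \sqrt{35} \approx - 23.664 i$)
$C + O = \frac{478018}{21091} - 4 i \sqrt{35}$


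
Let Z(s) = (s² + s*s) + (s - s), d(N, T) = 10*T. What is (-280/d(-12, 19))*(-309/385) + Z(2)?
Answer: 9596/1045 ≈ 9.1828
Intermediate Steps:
Z(s) = 2*s² (Z(s) = (s² + s²) + 0 = 2*s² + 0 = 2*s²)
(-280/d(-12, 19))*(-309/385) + Z(2) = (-280/(10*19))*(-309/385) + 2*2² = (-280/190)*(-309*1/385) + 2*4 = -280*1/190*(-309/385) + 8 = -28/19*(-309/385) + 8 = 1236/1045 + 8 = 9596/1045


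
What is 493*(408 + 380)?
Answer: 388484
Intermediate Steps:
493*(408 + 380) = 493*788 = 388484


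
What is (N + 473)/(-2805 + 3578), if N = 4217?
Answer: 4690/773 ≈ 6.0673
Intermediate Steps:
(N + 473)/(-2805 + 3578) = (4217 + 473)/(-2805 + 3578) = 4690/773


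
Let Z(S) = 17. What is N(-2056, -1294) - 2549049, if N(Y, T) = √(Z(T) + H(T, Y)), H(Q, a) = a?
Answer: -2549049 + I*√2039 ≈ -2.549e+6 + 45.155*I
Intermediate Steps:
N(Y, T) = √(17 + Y)
N(-2056, -1294) - 2549049 = √(17 - 2056) - 2549049 = √(-2039) - 2549049 = I*√2039 - 2549049 = -2549049 + I*√2039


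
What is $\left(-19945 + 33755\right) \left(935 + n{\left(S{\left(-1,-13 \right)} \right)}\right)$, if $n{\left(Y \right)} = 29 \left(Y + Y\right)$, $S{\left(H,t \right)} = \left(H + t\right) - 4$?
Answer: $-1505290$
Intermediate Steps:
$S{\left(H,t \right)} = -4 + H + t$
$n{\left(Y \right)} = 58 Y$ ($n{\left(Y \right)} = 29 \cdot 2 Y = 58 Y$)
$\left(-19945 + 33755\right) \left(935 + n{\left(S{\left(-1,-13 \right)} \right)}\right) = \left(-19945 + 33755\right) \left(935 + 58 \left(-4 - 1 - 13\right)\right) = 13810 \left(935 + 58 \left(-18\right)\right) = 13810 \left(935 - 1044\right) = 13810 \left(-109\right) = -1505290$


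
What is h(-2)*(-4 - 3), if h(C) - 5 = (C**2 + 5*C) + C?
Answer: 21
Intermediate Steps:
h(C) = 5 + C**2 + 6*C (h(C) = 5 + ((C**2 + 5*C) + C) = 5 + (C**2 + 6*C) = 5 + C**2 + 6*C)
h(-2)*(-4 - 3) = (5 + (-2)**2 + 6*(-2))*(-4 - 3) = (5 + 4 - 12)*(-7) = -3*(-7) = 21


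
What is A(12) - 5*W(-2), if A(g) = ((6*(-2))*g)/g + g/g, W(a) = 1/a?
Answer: -17/2 ≈ -8.5000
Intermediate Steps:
A(g) = -11 (A(g) = (-12*g)/g + 1 = -12 + 1 = -11)
A(12) - 5*W(-2) = -11 - 5/(-2) = -11 - 5*(-½) = -11 + 5/2 = -17/2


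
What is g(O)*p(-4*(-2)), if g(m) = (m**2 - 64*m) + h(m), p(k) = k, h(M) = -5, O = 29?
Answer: -8160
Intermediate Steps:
g(m) = -5 + m**2 - 64*m (g(m) = (m**2 - 64*m) - 5 = -5 + m**2 - 64*m)
g(O)*p(-4*(-2)) = (-5 + 29**2 - 64*29)*(-4*(-2)) = (-5 + 841 - 1856)*8 = -1020*8 = -8160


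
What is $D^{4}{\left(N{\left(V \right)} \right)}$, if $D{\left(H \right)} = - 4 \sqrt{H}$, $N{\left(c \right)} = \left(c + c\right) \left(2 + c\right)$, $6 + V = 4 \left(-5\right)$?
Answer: $398721024$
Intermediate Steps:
$V = -26$ ($V = -6 + 4 \left(-5\right) = -6 - 20 = -26$)
$N{\left(c \right)} = 2 c \left(2 + c\right)$
$D^{4}{\left(N{\left(V \right)} \right)} = \left(- 4 \sqrt{2 \left(-26\right) \left(2 - 26\right)}\right)^{4} = \left(- 4 \sqrt{2 \left(-26\right) \left(-24\right)}\right)^{4} = \left(- 4 \sqrt{1248}\right)^{4} = \left(- 4 \cdot 4 \sqrt{78}\right)^{4} = \left(- 16 \sqrt{78}\right)^{4} = 398721024$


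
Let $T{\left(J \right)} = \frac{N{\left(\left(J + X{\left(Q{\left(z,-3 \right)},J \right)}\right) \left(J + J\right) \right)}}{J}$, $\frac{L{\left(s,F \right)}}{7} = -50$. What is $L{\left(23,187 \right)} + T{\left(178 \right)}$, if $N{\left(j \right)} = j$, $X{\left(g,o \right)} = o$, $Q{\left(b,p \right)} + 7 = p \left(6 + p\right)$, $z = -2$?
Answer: $362$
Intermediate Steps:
$Q{\left(b,p \right)} = -7 + p \left(6 + p\right)$
$L{\left(s,F \right)} = -350$ ($L{\left(s,F \right)} = 7 \left(-50\right) = -350$)
$T{\left(J \right)} = 4 J$ ($T{\left(J \right)} = \frac{\left(J + J\right) \left(J + J\right)}{J} = \frac{2 J 2 J}{J} = \frac{4 J^{2}}{J} = 4 J$)
$L{\left(23,187 \right)} + T{\left(178 \right)} = -350 + 4 \cdot 178 = -350 + 712 = 362$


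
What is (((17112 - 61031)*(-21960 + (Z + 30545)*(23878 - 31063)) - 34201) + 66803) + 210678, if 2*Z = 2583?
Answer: 20094454898135/2 ≈ 1.0047e+13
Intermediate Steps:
Z = 2583/2 (Z = (½)*2583 = 2583/2 ≈ 1291.5)
(((17112 - 61031)*(-21960 + (Z + 30545)*(23878 - 31063)) - 34201) + 66803) + 210678 = (((17112 - 61031)*(-21960 + (2583/2 + 30545)*(23878 - 31063)) - 34201) + 66803) + 210678 = ((-43919*(-21960 + (63673/2)*(-7185)) - 34201) + 66803) + 210678 = ((-43919*(-21960 - 457490505/2) - 34201) + 66803) + 210678 = ((-43919*(-457534425/2) - 34201) + 66803) + 210678 = ((20094454411575/2 - 34201) + 66803) + 210678 = (20094454343173/2 + 66803) + 210678 = 20094454476779/2 + 210678 = 20094454898135/2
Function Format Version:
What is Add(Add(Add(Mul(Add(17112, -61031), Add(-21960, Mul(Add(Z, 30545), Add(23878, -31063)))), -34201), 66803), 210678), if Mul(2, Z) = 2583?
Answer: Rational(20094454898135, 2) ≈ 1.0047e+13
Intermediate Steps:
Z = Rational(2583, 2) (Z = Mul(Rational(1, 2), 2583) = Rational(2583, 2) ≈ 1291.5)
Add(Add(Add(Mul(Add(17112, -61031), Add(-21960, Mul(Add(Z, 30545), Add(23878, -31063)))), -34201), 66803), 210678) = Add(Add(Add(Mul(Add(17112, -61031), Add(-21960, Mul(Add(Rational(2583, 2), 30545), Add(23878, -31063)))), -34201), 66803), 210678) = Add(Add(Add(Mul(-43919, Add(-21960, Mul(Rational(63673, 2), -7185))), -34201), 66803), 210678) = Add(Add(Add(Mul(-43919, Add(-21960, Rational(-457490505, 2))), -34201), 66803), 210678) = Add(Add(Add(Mul(-43919, Rational(-457534425, 2)), -34201), 66803), 210678) = Add(Add(Add(Rational(20094454411575, 2), -34201), 66803), 210678) = Add(Add(Rational(20094454343173, 2), 66803), 210678) = Add(Rational(20094454476779, 2), 210678) = Rational(20094454898135, 2)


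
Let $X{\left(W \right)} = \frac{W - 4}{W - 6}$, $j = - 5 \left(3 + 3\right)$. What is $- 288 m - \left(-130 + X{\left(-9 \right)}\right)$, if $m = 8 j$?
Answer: $\frac{1038737}{15} \approx 69249.0$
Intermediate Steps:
$j = -30$ ($j = \left(-5\right) 6 = -30$)
$X{\left(W \right)} = \frac{-4 + W}{-6 + W}$
$m = -240$ ($m = 8 \left(-30\right) = -240$)
$- 288 m - \left(-130 + X{\left(-9 \right)}\right) = \left(-288\right) \left(-240\right) + \left(130 - \frac{-4 - 9}{-6 - 9}\right) = 69120 + \left(130 - \frac{1}{-15} \left(-13\right)\right) = 69120 + \left(130 - \left(- \frac{1}{15}\right) \left(-13\right)\right) = 69120 + \left(130 - \frac{13}{15}\right) = 69120 + \frac{1937}{15} = \frac{1038737}{15}$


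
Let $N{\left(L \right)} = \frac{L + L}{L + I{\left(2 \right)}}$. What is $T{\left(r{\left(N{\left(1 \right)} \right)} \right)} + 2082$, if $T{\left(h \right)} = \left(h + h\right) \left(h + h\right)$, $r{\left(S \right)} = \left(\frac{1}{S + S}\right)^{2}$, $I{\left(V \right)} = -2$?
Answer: $\frac{133249}{64} \approx 2082.0$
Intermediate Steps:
$N{\left(L \right)} = \frac{2 L}{-2 + L}$ ($N{\left(L \right)} = \frac{L + L}{L - 2} = \frac{2 L}{-2 + L}$)
$r{\left(S \right)} = \frac{1}{4 S^{2}}$ ($r{\left(S \right)} = \left(\frac{1}{2 S}\right)^{2} = \frac{1}{4 S^{2}}$)
$T{\left(h \right)} = 4 h^{2}$ ($T{\left(h \right)} = 2 h 2 h = 4 h^{2}$)
$T{\left(r{\left(N{\left(1 \right)} \right)} \right)} + 2082 = 4 \left(\frac{1}{4 \frac{4}{\left(-2 + 1\right)^{2}}}\right)^{2} + 2082 = 4 \left(\frac{1}{4 \cdot 4}\right)^{2} + 2082 = 4 \left(\frac{1}{4} \cdot \frac{1}{4}\right)^{2} + 2082 = \frac{4}{256} + 2082 = 4 \cdot \frac{1}{256} + 2082 = \frac{1}{64} + 2082 = \frac{133249}{64}$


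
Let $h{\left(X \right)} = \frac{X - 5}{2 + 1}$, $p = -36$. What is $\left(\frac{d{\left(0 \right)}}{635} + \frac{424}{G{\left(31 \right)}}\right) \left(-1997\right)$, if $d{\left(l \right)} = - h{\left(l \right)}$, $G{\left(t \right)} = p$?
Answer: $\frac{26877623}{1143} \approx 23515.0$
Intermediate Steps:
$G{\left(t \right)} = -36$
$h{\left(X \right)} = - \frac{5}{3} + \frac{X}{3}$ ($h{\left(X \right)} = \frac{-5 + X}{3} = \left(-5 + X\right) \frac{1}{3} = - \frac{5}{3} + \frac{X}{3}$)
$d{\left(l \right)} = \frac{5}{3} - \frac{l}{3}$ ($d{\left(l \right)} = - (- \frac{5}{3} + \frac{l}{3}) = \frac{5}{3} - \frac{l}{3}$)
$\left(\frac{d{\left(0 \right)}}{635} + \frac{424}{G{\left(31 \right)}}\right) \left(-1997\right) = \left(\frac{\frac{5}{3} - 0}{635} + \frac{424}{-36}\right) \left(-1997\right) = \left(\left(\frac{5}{3} + 0\right) \frac{1}{635} + 424 \left(- \frac{1}{36}\right)\right) \left(-1997\right) = \left(\frac{5}{3} \cdot \frac{1}{635} - \frac{106}{9}\right) \left(-1997\right) = \left(\frac{1}{381} - \frac{106}{9}\right) \left(-1997\right) = \left(- \frac{13459}{1143}\right) \left(-1997\right) = \frac{26877623}{1143}$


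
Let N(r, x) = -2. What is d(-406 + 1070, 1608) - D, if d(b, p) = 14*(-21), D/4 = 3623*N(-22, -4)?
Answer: 28690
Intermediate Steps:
D = -28984 (D = 4*(3623*(-2)) = 4*(-7246) = -28984)
d(b, p) = -294
d(-406 + 1070, 1608) - D = -294 - 1*(-28984) = -294 + 28984 = 28690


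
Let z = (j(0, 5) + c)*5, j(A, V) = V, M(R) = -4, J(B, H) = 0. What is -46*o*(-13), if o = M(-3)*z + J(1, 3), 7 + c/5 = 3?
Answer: 179400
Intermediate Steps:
c = -20 (c = -35 + 5*3 = -35 + 15 = -20)
z = -75 (z = (5 - 20)*5 = -15*5 = -75)
o = 300 (o = -4*(-75) + 0 = 300 + 0 = 300)
-46*o*(-13) = -46*300*(-13) = -13800*(-13) = 179400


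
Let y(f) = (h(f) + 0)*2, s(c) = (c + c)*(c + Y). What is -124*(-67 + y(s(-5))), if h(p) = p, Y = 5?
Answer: 8308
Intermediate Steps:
s(c) = 2*c*(5 + c) (s(c) = (c + c)*(c + 5) = (2*c)*(5 + c) = 2*c*(5 + c))
y(f) = 2*f (y(f) = (f + 0)*2 = f*2 = 2*f)
-124*(-67 + y(s(-5))) = -124*(-67 + 2*(2*(-5)*(5 - 5))) = -124*(-67 + 2*(2*(-5)*0)) = -124*(-67 + 2*0) = -124*(-67 + 0) = -124*(-67) = 8308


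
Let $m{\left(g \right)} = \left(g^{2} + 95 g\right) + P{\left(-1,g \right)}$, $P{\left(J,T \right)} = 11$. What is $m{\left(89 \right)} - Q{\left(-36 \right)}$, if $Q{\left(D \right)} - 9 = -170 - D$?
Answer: $16512$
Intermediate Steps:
$Q{\left(D \right)} = -161 - D$ ($Q{\left(D \right)} = 9 - \left(170 + D\right) = -161 - D$)
$m{\left(g \right)} = 11 + g^{2} + 95 g$ ($m{\left(g \right)} = \left(g^{2} + 95 g\right) + 11 = 11 + g^{2} + 95 g$)
$m{\left(89 \right)} - Q{\left(-36 \right)} = \left(11 + 89^{2} + 95 \cdot 89\right) - \left(-161 - -36\right) = \left(11 + 7921 + 8455\right) - \left(-161 + 36\right) = 16387 - -125 = 16387 + 125 = 16512$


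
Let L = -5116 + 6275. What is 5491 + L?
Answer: 6650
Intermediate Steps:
L = 1159
5491 + L = 5491 + 1159 = 6650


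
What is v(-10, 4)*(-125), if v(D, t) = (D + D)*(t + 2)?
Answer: 15000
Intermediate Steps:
v(D, t) = 2*D*(2 + t) (v(D, t) = (2*D)*(2 + t) = 2*D*(2 + t))
v(-10, 4)*(-125) = (2*(-10)*(2 + 4))*(-125) = (2*(-10)*6)*(-125) = -120*(-125) = 15000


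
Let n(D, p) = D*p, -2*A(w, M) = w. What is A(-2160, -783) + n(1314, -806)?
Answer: -1058004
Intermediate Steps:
A(w, M) = -w/2
A(-2160, -783) + n(1314, -806) = -½*(-2160) + 1314*(-806) = 1080 - 1059084 = -1058004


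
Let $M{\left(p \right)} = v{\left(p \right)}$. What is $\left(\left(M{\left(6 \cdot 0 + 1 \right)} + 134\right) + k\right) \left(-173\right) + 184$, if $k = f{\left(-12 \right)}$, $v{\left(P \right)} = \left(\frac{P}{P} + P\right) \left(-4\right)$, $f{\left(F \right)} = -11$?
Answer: $-19711$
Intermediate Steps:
$v{\left(P \right)} = -4 - 4 P$ ($v{\left(P \right)} = \left(1 + P\right) \left(-4\right) = -4 - 4 P$)
$M{\left(p \right)} = -4 - 4 p$
$k = -11$
$\left(\left(M{\left(6 \cdot 0 + 1 \right)} + 134\right) + k\right) \left(-173\right) + 184 = \left(\left(\left(-4 - 4 \left(6 \cdot 0 + 1\right)\right) + 134\right) - 11\right) \left(-173\right) + 184 = \left(\left(\left(-4 - 4 \left(0 + 1\right)\right) + 134\right) - 11\right) \left(-173\right) + 184 = \left(\left(\left(-4 - 4\right) + 134\right) - 11\right) \left(-173\right) + 184 = \left(\left(-8 + 134\right) - 11\right) \left(-173\right) + 184 = \left(126 - 11\right) \left(-173\right) + 184 = 115 \left(-173\right) + 184 = -19895 + 184 = -19711$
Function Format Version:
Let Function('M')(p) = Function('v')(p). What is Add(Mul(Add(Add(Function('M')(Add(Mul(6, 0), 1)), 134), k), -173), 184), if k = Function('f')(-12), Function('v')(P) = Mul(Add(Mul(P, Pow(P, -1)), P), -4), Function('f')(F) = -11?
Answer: -19711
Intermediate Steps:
Function('v')(P) = Add(-4, Mul(-4, P)) (Function('v')(P) = Mul(Add(1, P), -4) = Add(-4, Mul(-4, P)))
Function('M')(p) = Add(-4, Mul(-4, p))
k = -11
Add(Mul(Add(Add(Function('M')(Add(Mul(6, 0), 1)), 134), k), -173), 184) = Add(Mul(Add(Add(Add(-4, Mul(-4, Add(Mul(6, 0), 1))), 134), -11), -173), 184) = Add(Mul(Add(Add(Add(-4, Mul(-4, Add(0, 1))), 134), -11), -173), 184) = Add(Mul(Add(Add(Add(-4, Mul(-4, 1)), 134), -11), -173), 184) = Add(Mul(Add(Add(Add(-4, -4), 134), -11), -173), 184) = Add(Mul(Add(Add(-8, 134), -11), -173), 184) = Add(Mul(Add(126, -11), -173), 184) = Add(Mul(115, -173), 184) = Add(-19895, 184) = -19711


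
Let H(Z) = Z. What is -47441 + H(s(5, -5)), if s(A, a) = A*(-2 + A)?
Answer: -47426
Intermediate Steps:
-47441 + H(s(5, -5)) = -47441 + 5*(-2 + 5) = -47441 + 5*3 = -47441 + 15 = -47426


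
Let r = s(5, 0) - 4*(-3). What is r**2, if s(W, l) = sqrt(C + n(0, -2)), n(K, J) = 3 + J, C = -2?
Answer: (12 + I)**2 ≈ 143.0 + 24.0*I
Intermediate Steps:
s(W, l) = I (s(W, l) = sqrt(-2 + (3 - 2)) = sqrt(-2 + 1) = sqrt(-1) = I)
r = 12 + I (r = I - 4*(-3) = I + 12 = 12 + I ≈ 12.0 + 1.0*I)
r**2 = (12 + I)**2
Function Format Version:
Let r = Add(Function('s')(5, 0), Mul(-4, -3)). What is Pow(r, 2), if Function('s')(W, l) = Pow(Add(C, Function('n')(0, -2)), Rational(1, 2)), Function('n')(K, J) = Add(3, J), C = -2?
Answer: Pow(Add(12, I), 2) ≈ Add(143.00, Mul(24.000, I))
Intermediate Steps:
Function('s')(W, l) = I (Function('s')(W, l) = Pow(Add(-2, Add(3, -2)), Rational(1, 2)) = Pow(Add(-2, 1), Rational(1, 2)) = Pow(-1, Rational(1, 2)) = I)
r = Add(12, I) (r = Add(I, Mul(-4, -3)) = Add(I, 12) = Add(12, I) ≈ Add(12.000, Mul(1.0000, I)))
Pow(r, 2) = Pow(Add(12, I), 2)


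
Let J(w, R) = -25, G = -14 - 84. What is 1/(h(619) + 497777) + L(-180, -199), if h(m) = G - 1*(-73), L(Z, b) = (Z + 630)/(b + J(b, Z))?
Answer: -13999261/6968528 ≈ -2.0089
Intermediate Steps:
G = -98
L(Z, b) = (630 + Z)/(-25 + b) (L(Z, b) = (Z + 630)/(b - 25) = (630 + Z)/(-25 + b))
h(m) = -25 (h(m) = -98 - 1*(-73) = -98 + 73 = -25)
1/(h(619) + 497777) + L(-180, -199) = 1/(-25 + 497777) + (630 - 180)/(-25 - 199) = 1/497752 + 450/(-224) = 1/497752 - 1/224*450 = 1/497752 - 225/112 = -13999261/6968528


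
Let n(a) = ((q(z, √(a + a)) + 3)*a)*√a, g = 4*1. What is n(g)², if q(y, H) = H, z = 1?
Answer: 1088 + 768*√2 ≈ 2174.1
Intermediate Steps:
g = 4
n(a) = a^(3/2)*(3 + √2*√a) (n(a) = ((√(a + a) + 3)*a)*√a = ((√(2*a) + 3)*a)*√a = ((√2*√a + 3)*a)*√a = ((3 + √2*√a)*a)*√a = (a*(3 + √2*√a))*√a = a^(3/2)*(3 + √2*√a))
n(g)² = (3*4^(3/2) + √2*4²)² = (3*8 + √2*16)² = (24 + 16*√2)²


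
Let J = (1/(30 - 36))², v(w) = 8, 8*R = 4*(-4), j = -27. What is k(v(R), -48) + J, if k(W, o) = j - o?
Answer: 757/36 ≈ 21.028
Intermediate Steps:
R = -2 (R = (4*(-4))/8 = (⅛)*(-16) = -2)
k(W, o) = -27 - o
J = 1/36 (J = (1/(-6))² = (-⅙)² = 1/36 ≈ 0.027778)
k(v(R), -48) + J = (-27 - 1*(-48)) + 1/36 = (-27 + 48) + 1/36 = 21 + 1/36 = 757/36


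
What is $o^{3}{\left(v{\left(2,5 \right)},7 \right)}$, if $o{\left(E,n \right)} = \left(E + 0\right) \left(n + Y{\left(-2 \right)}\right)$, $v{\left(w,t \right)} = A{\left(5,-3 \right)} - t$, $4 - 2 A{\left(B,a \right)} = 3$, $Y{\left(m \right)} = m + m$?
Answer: $- \frac{19683}{8} \approx -2460.4$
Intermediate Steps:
$Y{\left(m \right)} = 2 m$
$A{\left(B,a \right)} = \frac{1}{2}$ ($A{\left(B,a \right)} = 2 - \frac{3}{2} = \frac{1}{2}$)
$v{\left(w,t \right)} = \frac{1}{2} - t$
$o{\left(E,n \right)} = E \left(-4 + n\right)$ ($o{\left(E,n \right)} = \left(E + 0\right) \left(n + 2 \left(-2\right)\right) = E \left(n - 4\right) = E \left(-4 + n\right)$)
$o^{3}{\left(v{\left(2,5 \right)},7 \right)} = \left(\left(\frac{1}{2} - 5\right) \left(-4 + 7\right)\right)^{3} = \left(\left(\frac{1}{2} - 5\right) 3\right)^{3} = \left(\left(- \frac{9}{2}\right) 3\right)^{3} = \left(- \frac{27}{2}\right)^{3} = - \frac{19683}{8}$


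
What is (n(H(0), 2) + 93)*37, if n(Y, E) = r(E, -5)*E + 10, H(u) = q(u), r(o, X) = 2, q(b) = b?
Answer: 3959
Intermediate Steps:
H(u) = u
n(Y, E) = 10 + 2*E (n(Y, E) = 2*E + 10 = 10 + 2*E)
(n(H(0), 2) + 93)*37 = ((10 + 2*2) + 93)*37 = ((10 + 4) + 93)*37 = (14 + 93)*37 = 107*37 = 3959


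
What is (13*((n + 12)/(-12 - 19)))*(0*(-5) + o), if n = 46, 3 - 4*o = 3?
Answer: 0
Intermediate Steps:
o = 0 (o = ¾ - ¼*3 = ¾ - ¾ = 0)
(13*((n + 12)/(-12 - 19)))*(0*(-5) + o) = (13*((46 + 12)/(-12 - 19)))*(0*(-5) + 0) = (13*(58/(-31)))*(0 + 0) = (13*(58*(-1/31)))*0 = (13*(-58/31))*0 = -754/31*0 = 0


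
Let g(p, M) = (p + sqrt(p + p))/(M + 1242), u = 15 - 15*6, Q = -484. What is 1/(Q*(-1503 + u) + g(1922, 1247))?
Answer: 2489/1900980712 ≈ 1.3093e-6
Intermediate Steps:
u = -75 (u = 15 - 90 = -75)
g(p, M) = (p + sqrt(2)*sqrt(p))/(1242 + M) (g(p, M) = (p + sqrt(2*p))/(1242 + M) = (p + sqrt(2)*sqrt(p))/(1242 + M))
1/(Q*(-1503 + u) + g(1922, 1247)) = 1/(-484*(-1503 - 75) + (1922 + sqrt(2)*sqrt(1922))/(1242 + 1247)) = 1/(-484*(-1578) + (1922 + sqrt(2)*(31*sqrt(2)))/2489) = 1/(763752 + (1922 + 62)/2489) = 1/(763752 + (1/2489)*1984) = 1/(763752 + 1984/2489) = 1/(1900980712/2489) = 2489/1900980712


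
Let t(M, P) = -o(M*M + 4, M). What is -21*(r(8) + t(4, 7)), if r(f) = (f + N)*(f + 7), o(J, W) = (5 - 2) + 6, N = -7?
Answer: -126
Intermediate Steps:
o(J, W) = 9 (o(J, W) = 3 + 6 = 9)
t(M, P) = -9 (t(M, P) = -1*9 = -9)
r(f) = (-7 + f)*(7 + f) (r(f) = (f - 7)*(f + 7) = (-7 + f)*(7 + f))
-21*(r(8) + t(4, 7)) = -21*((-49 + 8**2) - 9) = -21*((-49 + 64) - 9) = -21*(15 - 9) = -21*6 = -126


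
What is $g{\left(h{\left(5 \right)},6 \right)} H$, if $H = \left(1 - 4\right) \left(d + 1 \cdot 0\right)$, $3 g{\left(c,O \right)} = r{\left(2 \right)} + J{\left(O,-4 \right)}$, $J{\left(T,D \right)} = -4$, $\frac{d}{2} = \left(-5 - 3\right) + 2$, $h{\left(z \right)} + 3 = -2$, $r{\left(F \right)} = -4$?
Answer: $-96$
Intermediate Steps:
$h{\left(z \right)} = -5$ ($h{\left(z \right)} = -3 - 2 = -5$)
$d = -12$ ($d = 2 \left(\left(-5 - 3\right) + 2\right) = 2 \left(-8 + 2\right) = 2 \left(-6\right) = -12$)
$g{\left(c,O \right)} = - \frac{8}{3}$ ($g{\left(c,O \right)} = \frac{-4 - 4}{3} = \frac{1}{3} \left(-8\right) = - \frac{8}{3}$)
$H = 36$ ($H = \left(1 - 4\right) \left(-12 + 1 \cdot 0\right) = - 3 \left(-12 + 0\right) = \left(-3\right) \left(-12\right) = 36$)
$g{\left(h{\left(5 \right)},6 \right)} H = \left(- \frac{8}{3}\right) 36 = -96$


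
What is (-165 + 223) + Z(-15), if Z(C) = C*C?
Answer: 283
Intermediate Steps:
Z(C) = C²
(-165 + 223) + Z(-15) = (-165 + 223) + (-15)² = 58 + 225 = 283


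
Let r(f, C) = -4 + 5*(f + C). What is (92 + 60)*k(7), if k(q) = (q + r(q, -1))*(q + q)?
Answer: 70224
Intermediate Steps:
r(f, C) = -4 + 5*C + 5*f (r(f, C) = -4 + 5*(C + f) = -4 + (5*C + 5*f) = -4 + 5*C + 5*f)
k(q) = 2*q*(-9 + 6*q) (k(q) = (q + (-4 + 5*(-1) + 5*q))*(q + q) = (q + (-4 - 5 + 5*q))*(2*q) = (q + (-9 + 5*q))*(2*q) = (-9 + 6*q)*(2*q) = 2*q*(-9 + 6*q))
(92 + 60)*k(7) = (92 + 60)*(6*7*(-3 + 2*7)) = 152*(6*7*(-3 + 14)) = 152*(6*7*11) = 152*462 = 70224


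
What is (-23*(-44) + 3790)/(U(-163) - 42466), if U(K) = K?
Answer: -4802/42629 ≈ -0.11265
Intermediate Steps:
(-23*(-44) + 3790)/(U(-163) - 42466) = (-23*(-44) + 3790)/(-163 - 42466) = (1012 + 3790)/(-42629) = 4802*(-1/42629) = -4802/42629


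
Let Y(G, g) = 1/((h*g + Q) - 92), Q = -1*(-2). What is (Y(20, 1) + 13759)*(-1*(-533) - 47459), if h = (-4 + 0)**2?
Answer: -23889205395/37 ≈ -6.4565e+8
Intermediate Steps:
Q = 2
h = 16 (h = (-4)**2 = 16)
Y(G, g) = 1/(-90 + 16*g) (Y(G, g) = 1/((16*g + 2) - 92) = 1/((2 + 16*g) - 92) = 1/(-90 + 16*g))
(Y(20, 1) + 13759)*(-1*(-533) - 47459) = (1/(2*(-45 + 8*1)) + 13759)*(-1*(-533) - 47459) = (1/(2*(-45 + 8)) + 13759)*(533 - 47459) = ((1/2)/(-37) + 13759)*(-46926) = ((1/2)*(-1/37) + 13759)*(-46926) = (-1/74 + 13759)*(-46926) = (1018165/74)*(-46926) = -23889205395/37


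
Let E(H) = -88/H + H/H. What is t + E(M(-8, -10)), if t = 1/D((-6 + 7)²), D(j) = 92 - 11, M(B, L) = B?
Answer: 973/81 ≈ 12.012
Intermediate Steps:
D(j) = 81
E(H) = 1 - 88/H (E(H) = -88/H + 1 = 1 - 88/H)
t = 1/81 ≈ 0.012346
t + E(M(-8, -10)) = 1/81 + (-88 - 8)/(-8) = 1/81 - ⅛*(-96) = 1/81 + 12 = 973/81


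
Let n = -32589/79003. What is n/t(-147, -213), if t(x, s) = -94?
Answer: 32589/7426282 ≈ 0.0043883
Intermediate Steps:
n = -32589/79003 (n = -32589*1/79003 = -32589/79003 ≈ -0.41250)
n/t(-147, -213) = -32589/79003/(-94) = -32589/79003*(-1/94) = 32589/7426282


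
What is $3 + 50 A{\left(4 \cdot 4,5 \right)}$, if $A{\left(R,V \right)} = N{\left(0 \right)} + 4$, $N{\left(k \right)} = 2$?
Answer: $303$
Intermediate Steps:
$A{\left(R,V \right)} = 6$ ($A{\left(R,V \right)} = 2 + 4 = 6$)
$3 + 50 A{\left(4 \cdot 4,5 \right)} = 3 + 50 \cdot 6 = 3 + 300 = 303$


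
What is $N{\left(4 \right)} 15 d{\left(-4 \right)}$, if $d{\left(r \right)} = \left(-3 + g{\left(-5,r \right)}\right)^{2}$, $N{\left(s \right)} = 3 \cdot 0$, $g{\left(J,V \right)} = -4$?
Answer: $0$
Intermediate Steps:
$N{\left(s \right)} = 0$
$d{\left(r \right)} = 49$ ($d{\left(r \right)} = \left(-3 - 4\right)^{2} = \left(-7\right)^{2} = 49$)
$N{\left(4 \right)} 15 d{\left(-4 \right)} = 0 \cdot 15 \cdot 49 = 0 \cdot 49 = 0$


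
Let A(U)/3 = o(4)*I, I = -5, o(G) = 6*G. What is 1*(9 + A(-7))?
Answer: -351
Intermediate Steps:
A(U) = -360 (A(U) = 3*((6*4)*(-5)) = 3*(24*(-5)) = 3*(-120) = -360)
1*(9 + A(-7)) = 1*(9 - 360) = 1*(-351) = -351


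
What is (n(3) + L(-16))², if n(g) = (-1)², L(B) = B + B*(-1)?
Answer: 1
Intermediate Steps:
L(B) = 0 (L(B) = B - B = 0)
n(g) = 1
(n(3) + L(-16))² = (1 + 0)² = 1² = 1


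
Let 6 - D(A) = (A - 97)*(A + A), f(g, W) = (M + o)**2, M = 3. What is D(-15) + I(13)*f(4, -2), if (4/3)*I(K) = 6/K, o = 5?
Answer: -43314/13 ≈ -3331.8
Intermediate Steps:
f(g, W) = 64 (f(g, W) = (3 + 5)**2 = 8**2 = 64)
D(A) = 6 - 2*A*(-97 + A) (D(A) = 6 - (A - 97)*(A + A) = 6 - (-97 + A)*2*A = 6 - 2*A*(-97 + A))
I(K) = 9/(2*K) (I(K) = 3*(6/K)/4 = 9/(2*K))
D(-15) + I(13)*f(4, -2) = (6 - 2*(-15)**2 + 194*(-15)) + ((9/2)/13)*64 = (6 - 2*225 - 2910) + ((9/2)*(1/13))*64 = (6 - 450 - 2910) + (9/26)*64 = -3354 + 288/13 = -43314/13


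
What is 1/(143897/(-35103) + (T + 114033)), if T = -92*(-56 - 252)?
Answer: 35103/4997435110 ≈ 7.0242e-6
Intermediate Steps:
T = 28336 (T = -92*(-308) = 28336)
1/(143897/(-35103) + (T + 114033)) = 1/(143897/(-35103) + (28336 + 114033)) = 1/(143897*(-1/35103) + 142369) = 1/(-143897/35103 + 142369) = 1/(4997435110/35103) = 35103/4997435110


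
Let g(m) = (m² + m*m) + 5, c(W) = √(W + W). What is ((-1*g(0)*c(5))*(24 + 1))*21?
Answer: -2625*√10 ≈ -8301.0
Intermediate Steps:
c(W) = √2*√W (c(W) = √(2*W) = √2*√W)
g(m) = 5 + 2*m² (g(m) = (m² + m²) + 5 = 2*m² + 5 = 5 + 2*m²)
((-1*g(0)*c(5))*(24 + 1))*21 = ((-1*(5 + 2*0²)*√2*√5)*(24 + 1))*21 = (-1*(5 + 2*0)*√10*25)*21 = (-1*(5 + 0)*√10*25)*21 = (-1*5*√10*25)*21 = (-5*√10*25)*21 = -125*√10*21 = -2625*√10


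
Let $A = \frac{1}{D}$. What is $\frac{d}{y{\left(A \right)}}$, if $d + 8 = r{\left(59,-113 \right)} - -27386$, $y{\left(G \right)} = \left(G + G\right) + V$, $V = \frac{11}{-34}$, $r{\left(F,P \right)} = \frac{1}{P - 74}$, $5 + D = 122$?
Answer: $- \frac{52087230}{583} \approx -89344.0$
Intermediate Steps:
$D = 117$ ($D = -5 + 122 = 117$)
$r{\left(F,P \right)} = \frac{1}{-74 + P}$
$A = \frac{1}{117} \approx 0.008547$
$V = - \frac{11}{34}$ ($V = 11 \left(- \frac{1}{34}\right) = - \frac{11}{34} \approx -0.32353$)
$y{\left(G \right)} = - \frac{11}{34} + 2 G$ ($y{\left(G \right)} = \left(G + G\right) - \frac{11}{34} = 2 G - \frac{11}{34} = - \frac{11}{34} + 2 G$)
$d = \frac{5119685}{187}$ ($d = -8 + \left(\frac{1}{-74 - 113} - -27386\right) = -8 + \left(\frac{1}{-187} + 27386\right) = -8 + \left(- \frac{1}{187} + 27386\right) = -8 + \frac{5121181}{187} = \frac{5119685}{187} \approx 27378.0$)
$\frac{d}{y{\left(A \right)}} = \frac{5119685}{187 \left(- \frac{11}{34} + 2 \cdot \frac{1}{117}\right)} = \frac{5119685}{187 \left(- \frac{11}{34} + \frac{2}{117}\right)} = \frac{5119685}{187 \left(- \frac{1219}{3978}\right)} = \frac{5119685}{187} \left(- \frac{3978}{1219}\right) = - \frac{52087230}{583}$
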